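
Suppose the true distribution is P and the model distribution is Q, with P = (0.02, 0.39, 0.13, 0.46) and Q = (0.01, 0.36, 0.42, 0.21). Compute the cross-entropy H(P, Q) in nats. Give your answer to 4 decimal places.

1.3212 nats

H(P,Q) = −Σ p·ln q.
  −0.02·ln(0.01) = 0.09210
  −0.39·ln(0.36) = 0.39844
  −0.13·ln(0.42) = 0.11278
  −0.46·ln(0.21) = 0.71790
H(P,Q) = 1.3212 nats.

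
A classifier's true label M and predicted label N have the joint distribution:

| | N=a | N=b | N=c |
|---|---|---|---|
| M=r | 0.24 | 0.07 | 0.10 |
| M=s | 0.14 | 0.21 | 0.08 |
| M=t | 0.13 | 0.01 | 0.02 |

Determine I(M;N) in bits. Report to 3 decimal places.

Marginals: p(M) = (0.4100, 0.4300, 0.1600), p(N) = (0.5100, 0.2900, 0.2000).
I(M;N) = Σ p(x,y)·log₂[p(x,y)/(p(x)p(y))].
  (r,a): 0.24·log₂(1.1478) = 0.0477
  (r,b): 0.07·log₂(0.5887) = -0.0535
  (r,c): 0.10·log₂(1.2195) = 0.0286
  (s,a): 0.14·log₂(0.6384) = -0.0906
  (s,b): 0.21·log₂(1.6840) = 0.1579
  (s,c): 0.08·log₂(0.9302) = -0.0083
  (t,a): 0.13·log₂(1.5931) = 0.0873
  (t,b): 0.01·log₂(0.2155) = -0.0221
  (t,c): 0.02·log₂(0.6250) = -0.0136
Sum = 0.133 bits.

0.133 bits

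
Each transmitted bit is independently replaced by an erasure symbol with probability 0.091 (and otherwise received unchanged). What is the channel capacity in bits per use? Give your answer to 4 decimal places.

0.9090 bits

Binary erasure channel: capacity C = 1 − ε.
C = 1 − 0.091 = 0.9090 bits per channel use.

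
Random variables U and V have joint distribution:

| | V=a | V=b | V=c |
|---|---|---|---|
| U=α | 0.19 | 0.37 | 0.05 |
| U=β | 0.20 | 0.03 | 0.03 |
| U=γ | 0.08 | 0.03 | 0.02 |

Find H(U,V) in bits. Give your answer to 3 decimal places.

H(U,V) = −Σ p(x,y)·log₂ p(x,y) over all 9 cells.
  cell (α,a): −0.19·log₂0.19 = 0.4552
  cell (α,b): −0.37·log₂0.37 = 0.5307
  cell (α,c): −0.05·log₂0.05 = 0.2161
  cell (β,a): −0.20·log₂0.20 = 0.4644
  cell (β,b): −0.03·log₂0.03 = 0.1518
  cell (β,c): −0.03·log₂0.03 = 0.1518
  cell (γ,a): −0.08·log₂0.08 = 0.2915
  cell (γ,b): −0.03·log₂0.03 = 0.1518
  cell (γ,c): −0.02·log₂0.02 = 0.1129
Sum = 2.526 bits.

2.526 bits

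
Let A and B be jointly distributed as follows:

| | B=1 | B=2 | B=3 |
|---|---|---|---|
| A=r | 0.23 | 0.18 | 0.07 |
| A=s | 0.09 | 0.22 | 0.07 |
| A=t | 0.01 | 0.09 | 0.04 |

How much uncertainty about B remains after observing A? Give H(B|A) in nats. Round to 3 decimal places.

Marginals: p(A) = (0.4800, 0.3800, 0.1400), p(B) = (0.3300, 0.4900, 0.1800).
H(B|A) = Σ p(A) · H(B|A=·).
  A=r: p=0.4800, H(B|A=r) = 1.0011
  A=s: p=0.3800, H(B|A=s) = 0.9692
  A=t: p=0.1400, H(B|A=t) = 0.8305
Weighted sum = 0.965 nats.

0.965 nats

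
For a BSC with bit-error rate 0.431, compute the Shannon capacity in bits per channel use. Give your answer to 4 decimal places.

Binary symmetric channel: C = 1 − h₂(ε) where h₂ is the binary entropy function.
h₂(0.431) = −0.431·log₂0.431 − 0.569·log₂0.569 = 0.9862.
C = 1 − 0.9862 = 0.0138 bits per channel use.

0.0138 bits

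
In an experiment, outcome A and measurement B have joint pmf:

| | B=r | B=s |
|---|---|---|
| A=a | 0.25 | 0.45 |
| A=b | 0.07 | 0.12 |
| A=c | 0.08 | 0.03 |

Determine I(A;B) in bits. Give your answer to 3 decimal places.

0.039 bits

Marginals: p(A) = (0.7000, 0.1900, 0.1100), p(B) = (0.4000, 0.6000).
I(A;B) = Σ p(x,y)·log₂[p(x,y)/(p(x)p(y))].
  (a,r): 0.25·log₂(0.8929) = -0.0409
  (a,s): 0.45·log₂(1.0714) = 0.0448
  (b,r): 0.07·log₂(0.9211) = -0.0083
  (b,s): 0.12·log₂(1.0526) = 0.0089
  (c,r): 0.08·log₂(1.8182) = 0.0690
  (c,s): 0.03·log₂(0.4545) = -0.0341
Sum = 0.039 bits.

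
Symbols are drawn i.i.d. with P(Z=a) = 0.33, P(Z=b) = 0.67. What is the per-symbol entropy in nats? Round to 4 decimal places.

0.6342 nats

H(Z) = −Σ p·ln p.
  −(0.33)·ln(0.33) = 0.36586
  −(0.67)·ln(0.67) = 0.26832
Sum: 0.36586 + 0.26832 = 0.6342 nats.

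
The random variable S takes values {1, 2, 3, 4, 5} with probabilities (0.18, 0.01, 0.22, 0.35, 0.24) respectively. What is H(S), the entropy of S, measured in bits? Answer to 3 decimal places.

H(S) = −Σ p·log₂ p.
  −(0.18)·log₂(0.18) = 0.4453
  −(0.01)·log₂(0.01) = 0.0664
  −(0.22)·log₂(0.22) = 0.4806
  −(0.35)·log₂(0.35) = 0.5301
  −(0.24)·log₂(0.24) = 0.4941
Sum: 0.4453 + 0.0664 + 0.4806 + 0.5301 + 0.4941 = 2.017 bits.

2.017 bits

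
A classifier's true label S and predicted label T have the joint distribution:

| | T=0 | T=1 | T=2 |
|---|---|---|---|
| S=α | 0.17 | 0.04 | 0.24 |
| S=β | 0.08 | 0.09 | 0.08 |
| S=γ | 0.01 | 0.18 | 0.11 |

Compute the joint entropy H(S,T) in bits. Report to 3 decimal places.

2.872 bits

H(S,T) = −Σ p(x,y)·log₂ p(x,y) over all 9 cells.
  cell (α,0): −0.17·log₂0.17 = 0.4346
  cell (α,1): −0.04·log₂0.04 = 0.1858
  cell (α,2): −0.24·log₂0.24 = 0.4941
  cell (β,0): −0.08·log₂0.08 = 0.2915
  cell (β,1): −0.09·log₂0.09 = 0.3127
  cell (β,2): −0.08·log₂0.08 = 0.2915
  cell (γ,0): −0.01·log₂0.01 = 0.0664
  cell (γ,1): −0.18·log₂0.18 = 0.4453
  cell (γ,2): −0.11·log₂0.11 = 0.3503
Sum = 2.872 bits.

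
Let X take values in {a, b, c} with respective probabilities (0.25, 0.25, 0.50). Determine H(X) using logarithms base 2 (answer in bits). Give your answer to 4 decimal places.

1.5000 bits

H(X) = −Σ p·log₂ p.
  −(0.25)·log₂(0.25) = 0.50000
  −(0.25)·log₂(0.25) = 0.50000
  −(0.50)·log₂(0.50) = 0.50000
Sum: 0.50000 + 0.50000 + 0.50000 = 1.5000 bits.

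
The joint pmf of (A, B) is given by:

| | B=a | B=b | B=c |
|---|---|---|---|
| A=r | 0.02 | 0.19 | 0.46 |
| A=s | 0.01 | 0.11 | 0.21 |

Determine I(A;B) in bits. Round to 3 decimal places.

Marginals: p(A) = (0.6700, 0.3300), p(B) = (0.0300, 0.3000, 0.6700).
I(A;B) = H(A) + H(B) − H(A,B).
H(A) = 0.9149, H(B) = 1.0600, H(A,B) = 1.9730.
I(A;B) = 0.9149 + 1.0600 − 1.9730 = 0.002 bits.

0.002 bits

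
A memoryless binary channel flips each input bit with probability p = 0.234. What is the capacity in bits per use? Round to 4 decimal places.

0.2151 bits

Binary symmetric channel: C = 1 − h₂(ε) where h₂ is the binary entropy function.
h₂(0.234) = −0.234·log₂0.234 − 0.766·log₂0.766 = 0.7849.
C = 1 − 0.7849 = 0.2151 bits per channel use.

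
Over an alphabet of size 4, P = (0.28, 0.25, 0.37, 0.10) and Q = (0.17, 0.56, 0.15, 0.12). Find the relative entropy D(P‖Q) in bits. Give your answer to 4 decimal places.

D(P‖Q) = Σ p·log₂(p/q).
  0.28·log₂(0.28/0.17) = 0.20157
  0.25·log₂(0.25/0.56) = -0.29087
  0.37·log₂(0.37/0.15) = 0.48195
  0.10·log₂(0.10/0.12) = -0.02630
D(P‖Q) = 0.3663 bits.

0.3663 bits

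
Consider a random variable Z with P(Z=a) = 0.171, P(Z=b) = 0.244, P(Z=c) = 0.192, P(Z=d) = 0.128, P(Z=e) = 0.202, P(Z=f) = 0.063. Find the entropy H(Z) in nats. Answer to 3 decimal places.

1.723 nats

H(Z) = −Σ p·ln p.
  −(0.171)·ln(0.171) = 0.3020
  −(0.244)·ln(0.244) = 0.3442
  −(0.192)·ln(0.192) = 0.3168
  −(0.128)·ln(0.128) = 0.2631
  −(0.202)·ln(0.202) = 0.3231
  −(0.063)·ln(0.063) = 0.1742
Sum: 0.3020 + 0.3442 + 0.3168 + 0.2631 + 0.3231 + 0.1742 = 1.723 nats.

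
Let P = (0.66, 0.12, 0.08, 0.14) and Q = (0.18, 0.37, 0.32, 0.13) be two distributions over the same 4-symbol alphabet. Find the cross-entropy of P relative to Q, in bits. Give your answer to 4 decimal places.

H(P,Q) = −Σ p·log₂ q.
  −0.66·log₂(0.18) = 1.63279
  −0.12·log₂(0.37) = 0.17213
  −0.08·log₂(0.32) = 0.13151
  −0.14·log₂(0.13) = 0.41208
H(P,Q) = 2.3485 bits.

2.3485 bits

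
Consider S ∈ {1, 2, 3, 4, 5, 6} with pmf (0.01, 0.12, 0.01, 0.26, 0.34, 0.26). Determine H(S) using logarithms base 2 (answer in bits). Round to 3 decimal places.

2.040 bits

H(S) = −Σ p·log₂ p.
  −(0.01)·log₂(0.01) = 0.0664
  −(0.12)·log₂(0.12) = 0.3671
  −(0.01)·log₂(0.01) = 0.0664
  −(0.26)·log₂(0.26) = 0.5053
  −(0.34)·log₂(0.34) = 0.5292
  −(0.26)·log₂(0.26) = 0.5053
Sum: 0.0664 + 0.3671 + 0.0664 + 0.5053 + 0.5292 + 0.5053 = 2.040 bits.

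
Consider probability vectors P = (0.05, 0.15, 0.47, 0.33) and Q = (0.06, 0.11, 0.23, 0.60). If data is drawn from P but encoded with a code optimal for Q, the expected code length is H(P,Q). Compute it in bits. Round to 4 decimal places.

1.9203 bits

H(P,Q) = −Σ p·log₂ q.
  −0.05·log₂(0.06) = 0.20294
  −0.15·log₂(0.11) = 0.47766
  −0.47·log₂(0.23) = 0.99654
  −0.33·log₂(0.60) = 0.24320
H(P,Q) = 1.9203 bits.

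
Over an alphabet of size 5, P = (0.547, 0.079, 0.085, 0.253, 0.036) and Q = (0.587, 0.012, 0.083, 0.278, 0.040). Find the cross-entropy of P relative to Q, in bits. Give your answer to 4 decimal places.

H(P,Q) = −Σ p·log₂ q.
  −0.547·log₂(0.587) = 0.42041
  −0.079·log₂(0.012) = 0.50408
  −0.085·log₂(0.083) = 0.30521
  −0.253·log₂(0.278) = 0.46725
  −0.036·log₂(0.040) = 0.16718
H(P,Q) = 1.8641 bits.

1.8641 bits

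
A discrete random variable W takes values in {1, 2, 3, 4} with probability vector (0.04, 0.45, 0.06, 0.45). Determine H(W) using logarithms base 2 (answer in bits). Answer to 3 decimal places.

H(W) = −Σ p·log₂ p.
  −(0.04)·log₂(0.04) = 0.1858
  −(0.45)·log₂(0.45) = 0.5184
  −(0.06)·log₂(0.06) = 0.2435
  −(0.45)·log₂(0.45) = 0.5184
Sum: 0.1858 + 0.5184 + 0.2435 + 0.5184 = 1.466 bits.

1.466 bits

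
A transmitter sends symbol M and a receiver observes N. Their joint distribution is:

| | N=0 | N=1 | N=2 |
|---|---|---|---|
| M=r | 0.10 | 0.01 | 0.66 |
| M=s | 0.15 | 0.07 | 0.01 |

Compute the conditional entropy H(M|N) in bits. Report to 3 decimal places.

Chain rule: H(M|N) = H(M,N) − H(N).
Marginals: p(M) = (0.7700, 0.2300), p(N) = (0.2500, 0.0800, 0.6700).
H(M,N) = 1.5398 bits; H(N) = 1.1786 bits.
H(M|N) = 1.5398 − 1.1786 = 0.361 bits.

0.361 bits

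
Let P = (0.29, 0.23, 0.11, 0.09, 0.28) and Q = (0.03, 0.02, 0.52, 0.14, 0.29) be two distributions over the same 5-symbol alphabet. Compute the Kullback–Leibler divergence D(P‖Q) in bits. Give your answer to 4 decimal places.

1.4415 bits

D(P‖Q) = Σ p·log₂(p/q).
  0.29·log₂(0.29/0.03) = 0.94918
  0.23·log₂(0.23/0.02) = 0.81042
  0.11·log₂(0.11/0.52) = -0.24651
  0.09·log₂(0.09/0.14) = -0.05737
  0.28·log₂(0.28/0.29) = -0.01418
D(P‖Q) = 1.4415 bits.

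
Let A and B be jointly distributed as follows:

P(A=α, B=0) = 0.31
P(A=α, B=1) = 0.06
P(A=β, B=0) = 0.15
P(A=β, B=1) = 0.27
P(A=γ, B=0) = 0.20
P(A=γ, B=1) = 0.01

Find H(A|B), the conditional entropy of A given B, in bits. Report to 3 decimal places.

1.294 bits

Marginals: p(A) = (0.3700, 0.4200, 0.2100), p(B) = (0.6600, 0.3400).
H(A|B) = Σ p(B) · H(A|B=·).
  B=0: p=0.6600, H(A|B=0) = 1.5198
  B=1: p=0.3400, H(A|B=1) = 0.8554
Weighted sum = 1.294 bits.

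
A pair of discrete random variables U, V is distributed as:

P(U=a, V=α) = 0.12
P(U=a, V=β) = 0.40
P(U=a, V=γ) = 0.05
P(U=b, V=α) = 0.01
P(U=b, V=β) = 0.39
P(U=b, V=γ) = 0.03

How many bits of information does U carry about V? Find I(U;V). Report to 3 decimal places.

0.069 bits

Marginals: p(U) = (0.5700, 0.4300), p(V) = (0.1300, 0.7900, 0.0800).
I(U;V) = H(U) + H(V) − H(U,V).
H(U) = 0.9858, H(V) = 0.9428, H(U,V) = 1.8599.
I(U;V) = 0.9858 + 0.9428 − 1.8599 = 0.069 bits.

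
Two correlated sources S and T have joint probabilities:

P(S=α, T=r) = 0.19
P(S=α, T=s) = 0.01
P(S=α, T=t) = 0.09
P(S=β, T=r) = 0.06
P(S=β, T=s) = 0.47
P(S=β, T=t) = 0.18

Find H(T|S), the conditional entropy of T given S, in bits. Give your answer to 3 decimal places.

1.166 bits

Chain rule: H(T|S) = H(S,T) − H(S).
Marginals: p(S) = (0.2900, 0.7100), p(T) = (0.2500, 0.4800, 0.2700).
H(S,T) = 2.0351 bits; H(S) = 0.8687 bits.
H(T|S) = 2.0351 − 0.8687 = 1.166 bits.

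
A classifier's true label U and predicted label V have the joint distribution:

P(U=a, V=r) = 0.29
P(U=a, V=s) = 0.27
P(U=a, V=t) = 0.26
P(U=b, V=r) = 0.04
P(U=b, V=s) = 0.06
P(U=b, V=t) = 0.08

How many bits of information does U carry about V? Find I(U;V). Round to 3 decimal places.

0.011 bits

Marginals: p(U) = (0.8200, 0.1800), p(V) = (0.3300, 0.3300, 0.3400).
I(U;V) = Σ p(x,y)·log₂[p(x,y)/(p(x)p(y))].
  (a,r): 0.29·log₂(1.0717) = 0.0290
  (a,s): 0.27·log₂(0.9978) = -0.0009
  (a,t): 0.26·log₂(0.9326) = -0.0262
  (b,r): 0.04·log₂(0.6734) = -0.0228
  (b,s): 0.06·log₂(1.0101) = 0.0009
  (b,t): 0.08·log₂(1.3072) = 0.0309
Sum = 0.011 bits.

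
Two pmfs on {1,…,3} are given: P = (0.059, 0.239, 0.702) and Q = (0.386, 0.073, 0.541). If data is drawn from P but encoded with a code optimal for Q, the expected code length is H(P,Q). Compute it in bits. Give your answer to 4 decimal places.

1.6057 bits

H(P,Q) = −Σ p·log₂ q.
  −0.059·log₂(0.386) = 0.08103
  −0.239·log₂(0.073) = 0.90245
  −0.702·log₂(0.541) = 0.62218
H(P,Q) = 1.6057 bits.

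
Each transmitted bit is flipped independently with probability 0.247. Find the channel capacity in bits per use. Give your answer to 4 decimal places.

0.1935 bits

Binary symmetric channel: C = 1 − h₂(ε) where h₂ is the binary entropy function.
h₂(0.247) = −0.247·log₂0.247 − 0.753·log₂0.753 = 0.8065.
C = 1 − 0.8065 = 0.1935 bits per channel use.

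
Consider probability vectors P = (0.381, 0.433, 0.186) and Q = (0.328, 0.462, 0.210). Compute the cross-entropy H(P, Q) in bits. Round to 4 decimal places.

1.5139 bits

H(P,Q) = −Σ p·log₂ q.
  −0.381·log₂(0.328) = 0.61274
  −0.433·log₂(0.462) = 0.48238
  −0.186·log₂(0.210) = 0.41879
H(P,Q) = 1.5139 bits.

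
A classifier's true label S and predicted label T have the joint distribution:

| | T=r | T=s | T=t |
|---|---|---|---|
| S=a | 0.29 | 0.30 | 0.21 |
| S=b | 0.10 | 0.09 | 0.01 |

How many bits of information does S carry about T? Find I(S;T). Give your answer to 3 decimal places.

Marginals: p(S) = (0.8000, 0.2000), p(T) = (0.3900, 0.3900, 0.2200).
I(S;T) = H(S) + H(T) − H(S,T).
H(S) = 0.7219, H(T) = 1.5402, H(S,T) = 2.2231.
I(S;T) = 0.7219 + 1.5402 − 2.2231 = 0.039 bits.

0.039 bits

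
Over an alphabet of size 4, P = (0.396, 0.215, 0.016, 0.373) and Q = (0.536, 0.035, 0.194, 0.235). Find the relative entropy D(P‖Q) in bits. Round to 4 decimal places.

D(P‖Q) = Σ p·log₂(p/q).
  0.396·log₂(0.396/0.536) = -0.17295
  0.215·log₂(0.215/0.035) = 0.56307
  0.016·log₂(0.016/0.194) = -0.05760
  0.373·log₂(0.373/0.235) = 0.24861
D(P‖Q) = 0.5811 bits.

0.5811 bits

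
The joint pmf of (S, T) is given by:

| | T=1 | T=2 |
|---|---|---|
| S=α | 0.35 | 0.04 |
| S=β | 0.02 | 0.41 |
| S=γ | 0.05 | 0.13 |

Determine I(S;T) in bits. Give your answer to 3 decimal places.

Marginals: p(S) = (0.3900, 0.4300, 0.1800), p(T) = (0.4200, 0.5800).
I(S;T) = H(S) + H(T) − H(S,T).
H(S) = 1.4987, H(T) = 0.9815, H(S,T) = 1.9549.
I(S;T) = 1.4987 + 0.9815 − 1.9549 = 0.525 bits.

0.525 bits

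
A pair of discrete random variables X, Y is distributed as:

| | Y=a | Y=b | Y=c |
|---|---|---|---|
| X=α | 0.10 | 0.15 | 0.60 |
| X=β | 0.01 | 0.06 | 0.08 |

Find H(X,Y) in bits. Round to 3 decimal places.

1.786 bits

H(X,Y) = −Σ p(x,y)·log₂ p(x,y) over all 6 cells.
  cell (α,a): −0.10·log₂0.10 = 0.3322
  cell (α,b): −0.15·log₂0.15 = 0.4105
  cell (α,c): −0.60·log₂0.60 = 0.4422
  cell (β,a): −0.01·log₂0.01 = 0.0664
  cell (β,b): −0.06·log₂0.06 = 0.2435
  cell (β,c): −0.08·log₂0.08 = 0.2915
Sum = 1.786 bits.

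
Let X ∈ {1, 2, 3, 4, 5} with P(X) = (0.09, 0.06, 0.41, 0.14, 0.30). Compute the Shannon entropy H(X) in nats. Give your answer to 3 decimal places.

1.388 nats

H(X) = −Σ p·ln p.
  −(0.09)·ln(0.09) = 0.2167
  −(0.06)·ln(0.06) = 0.1688
  −(0.41)·ln(0.41) = 0.3656
  −(0.14)·ln(0.14) = 0.2753
  −(0.30)·ln(0.30) = 0.3612
Sum: 0.2167 + 0.1688 + 0.3656 + 0.2753 + 0.3612 = 1.388 nats.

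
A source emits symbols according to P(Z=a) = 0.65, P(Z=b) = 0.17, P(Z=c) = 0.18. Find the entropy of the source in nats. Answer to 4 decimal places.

H(Z) = −Σ p·ln p.
  −(0.65)·ln(0.65) = 0.28001
  −(0.17)·ln(0.17) = 0.30123
  −(0.18)·ln(0.18) = 0.30866
Sum: 0.28001 + 0.30123 + 0.30866 = 0.8899 nats.

0.8899 nats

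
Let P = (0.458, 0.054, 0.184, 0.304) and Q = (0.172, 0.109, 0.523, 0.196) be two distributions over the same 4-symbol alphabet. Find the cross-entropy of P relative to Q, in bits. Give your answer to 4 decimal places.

2.2226 bits

H(P,Q) = −Σ p·log₂ q.
  −0.458·log₂(0.172) = 1.16310
  −0.054·log₂(0.109) = 0.17267
  −0.184·log₂(0.523) = 0.17206
  −0.304·log₂(0.196) = 0.71473
H(P,Q) = 2.2226 bits.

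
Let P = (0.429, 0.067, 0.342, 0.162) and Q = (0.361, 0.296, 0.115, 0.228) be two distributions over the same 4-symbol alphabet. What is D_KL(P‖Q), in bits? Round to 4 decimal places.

0.4211 bits

D(P‖Q) = Σ p·log₂(p/q).
  0.429·log₂(0.429/0.361) = 0.10681
  0.067·log₂(0.067/0.296) = -0.14361
  0.342·log₂(0.342/0.115) = 0.53775
  0.162·log₂(0.162/0.228) = -0.07987
D(P‖Q) = 0.4211 bits.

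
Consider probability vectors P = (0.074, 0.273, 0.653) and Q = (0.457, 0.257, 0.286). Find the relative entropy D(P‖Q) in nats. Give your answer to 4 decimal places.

0.4209 nats

D(P‖Q) = Σ p·ln(p/q).
  0.074·ln(0.074/0.457) = -0.13473
  0.273·ln(0.273/0.257) = 0.01649
  0.653·ln(0.653/0.286) = 0.53911
D(P‖Q) = 0.4209 nats.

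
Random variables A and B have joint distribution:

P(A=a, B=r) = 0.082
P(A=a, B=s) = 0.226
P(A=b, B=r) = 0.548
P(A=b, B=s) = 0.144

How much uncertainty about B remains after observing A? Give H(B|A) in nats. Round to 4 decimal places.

0.5324 nats

Marginals: p(A) = (0.3080, 0.6920), p(B) = (0.6300, 0.3700).
H(B|A) = Σ p(A) · H(B|A=·).
  A=a: p=0.3080, H(B|A=a) = 0.5795
  A=b: p=0.6920, H(B|A=b) = 0.5114
Weighted sum = 0.5324 nats.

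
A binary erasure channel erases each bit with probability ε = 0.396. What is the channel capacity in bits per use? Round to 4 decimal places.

Binary erasure channel: capacity C = 1 − ε.
C = 1 − 0.396 = 0.6040 bits per channel use.

0.6040 bits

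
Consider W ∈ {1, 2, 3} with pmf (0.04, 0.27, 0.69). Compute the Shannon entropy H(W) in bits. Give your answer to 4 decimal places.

1.0652 bits

H(W) = −Σ p·log₂ p.
  −(0.04)·log₂(0.04) = 0.18575
  −(0.27)·log₂(0.27) = 0.51002
  −(0.69)·log₂(0.69) = 0.36938
Sum: 0.18575 + 0.51002 + 0.36938 = 1.0652 bits.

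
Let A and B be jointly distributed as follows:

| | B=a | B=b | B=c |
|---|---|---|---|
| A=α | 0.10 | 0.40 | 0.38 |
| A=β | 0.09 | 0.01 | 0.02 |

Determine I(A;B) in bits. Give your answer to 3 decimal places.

Marginals: p(A) = (0.8800, 0.1200), p(B) = (0.1900, 0.4100, 0.4000).
I(A;B) = Σ p(x,y)·log₂[p(x,y)/(p(x)p(y))].
  (α,a): 0.10·log₂(0.5981) = -0.0742
  (α,b): 0.40·log₂(1.1086) = 0.0595
  (α,c): 0.38·log₂(1.0795) = 0.0420
  (β,a): 0.09·log₂(3.9474) = 0.1783
  (β,b): 0.01·log₂(0.2033) = -0.0230
  (β,c): 0.02·log₂(0.4167) = -0.0253
Sum = 0.157 bits.

0.157 bits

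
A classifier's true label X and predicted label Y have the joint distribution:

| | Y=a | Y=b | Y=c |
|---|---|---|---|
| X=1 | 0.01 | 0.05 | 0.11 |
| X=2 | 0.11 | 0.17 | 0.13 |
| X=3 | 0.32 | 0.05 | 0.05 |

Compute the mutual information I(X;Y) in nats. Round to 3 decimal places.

0.193 nats

Marginals: p(X) = (0.1700, 0.4100, 0.4200), p(Y) = (0.4400, 0.2700, 0.2900).
I(X;Y) = Σ p(x,y)·ln[p(x,y)/(p(x)p(y))].
  (1,a): 0.01·ln(0.1337) = -0.0201
  (1,b): 0.05·ln(1.0893) = 0.0043
  (1,c): 0.11·ln(2.2312) = 0.0883
  (2,a): 0.11·ln(0.6098) = -0.0544
  (2,b): 0.17·ln(1.5357) = 0.0729
  (2,c): 0.13·ln(1.0934) = 0.0116
  (3,a): 0.32·ln(1.7316) = 0.1757
  (3,b): 0.05·ln(0.4409) = -0.0409
  (3,c): 0.05·ln(0.4105) = -0.0445
Sum = 0.193 nats.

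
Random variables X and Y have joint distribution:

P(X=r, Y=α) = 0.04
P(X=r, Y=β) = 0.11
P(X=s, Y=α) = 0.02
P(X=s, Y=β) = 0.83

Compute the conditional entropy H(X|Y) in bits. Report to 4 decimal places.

0.5446 bits

Marginals: p(X) = (0.1500, 0.8500), p(Y) = (0.0600, 0.9400).
H(X|Y) = Σ p(Y) · H(X|Y=·).
  Y=α: p=0.0600, H(X|Y=α) = 0.9183
  Y=β: p=0.9400, H(X|Y=β) = 0.5207
Weighted sum = 0.5446 bits.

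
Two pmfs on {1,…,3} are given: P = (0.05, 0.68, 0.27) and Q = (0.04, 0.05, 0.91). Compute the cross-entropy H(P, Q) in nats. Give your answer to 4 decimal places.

H(P,Q) = −Σ p·ln q.
  −0.05·ln(0.04) = 0.16094
  −0.68·ln(0.05) = 2.03710
  −0.27·ln(0.91) = 0.02546
H(P,Q) = 2.2235 nats.

2.2235 nats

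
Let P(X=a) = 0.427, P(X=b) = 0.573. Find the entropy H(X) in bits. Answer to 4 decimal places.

H(X) = −Σ p·log₂ p.
  −(0.427)·log₂(0.427) = 0.52422
  −(0.573)·log₂(0.573) = 0.46034
Sum: 0.52422 + 0.46034 = 0.9846 bits.

0.9846 bits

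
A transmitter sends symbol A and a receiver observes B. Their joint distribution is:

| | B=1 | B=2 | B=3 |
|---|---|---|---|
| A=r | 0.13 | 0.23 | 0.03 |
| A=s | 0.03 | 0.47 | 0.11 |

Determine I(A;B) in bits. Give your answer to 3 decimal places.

0.109 bits

Marginals: p(A) = (0.3900, 0.6100), p(B) = (0.1600, 0.7000, 0.1400).
I(A;B) = H(A) + H(B) − H(A,B).
H(A) = 0.9648, H(B) = 1.1803, H(A,B) = 2.0361.
I(A;B) = 0.9648 + 1.1803 − 2.0361 = 0.109 bits.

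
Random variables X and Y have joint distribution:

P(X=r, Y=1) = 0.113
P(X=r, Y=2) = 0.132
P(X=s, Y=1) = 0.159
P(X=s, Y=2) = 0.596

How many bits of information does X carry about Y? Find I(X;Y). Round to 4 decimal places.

Marginals: p(X) = (0.2450, 0.7550), p(Y) = (0.2720, 0.7280).
I(X;Y) = Σ p(x,y)·log₂[p(x,y)/(p(x)p(y))].
  (r,1): 0.113·log₂(1.6957) = 0.08609
  (r,2): 0.132·log₂(0.7401) = -0.05732
  (s,1): 0.159·log₂(0.7743) = -0.05869
  (s,2): 0.596·log₂(1.0843) = 0.06963
Sum = 0.0397 bits.

0.0397 bits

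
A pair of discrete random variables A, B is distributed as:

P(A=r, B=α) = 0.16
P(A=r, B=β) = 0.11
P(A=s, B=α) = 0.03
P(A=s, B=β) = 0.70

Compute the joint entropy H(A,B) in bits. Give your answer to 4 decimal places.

H(A,B) = −Σ p(x,y)·log₂ p(x,y) over all 4 cells.
  cell (r,α): −0.16·log₂0.16 = 0.42302
  cell (r,β): −0.11·log₂0.11 = 0.35029
  cell (s,α): −0.03·log₂0.03 = 0.15177
  cell (s,β): −0.70·log₂0.70 = 0.36020
Sum = 1.2853 bits.

1.2853 bits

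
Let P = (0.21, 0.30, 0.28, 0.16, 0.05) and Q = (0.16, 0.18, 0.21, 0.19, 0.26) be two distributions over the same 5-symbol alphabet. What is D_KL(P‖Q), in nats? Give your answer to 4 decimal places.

D(P‖Q) = Σ p·ln(p/q).
  0.21·ln(0.21/0.16) = 0.05711
  0.30·ln(0.30/0.18) = 0.15325
  0.28·ln(0.28/0.21) = 0.08055
  0.16·ln(0.16/0.19) = -0.02750
  0.05·ln(0.05/0.26) = -0.08243
D(P‖Q) = 0.1810 nats.

0.1810 nats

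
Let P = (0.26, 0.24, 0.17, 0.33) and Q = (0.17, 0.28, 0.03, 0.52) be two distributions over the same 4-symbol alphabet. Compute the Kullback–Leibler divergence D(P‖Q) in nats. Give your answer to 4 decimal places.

D(P‖Q) = Σ p·ln(p/q).
  0.26·ln(0.26/0.17) = 0.11047
  0.24·ln(0.24/0.28) = -0.03700
  0.17·ln(0.17/0.03) = 0.29488
  0.33·ln(0.33/0.52) = -0.15006
D(P‖Q) = 0.2183 nats.

0.2183 nats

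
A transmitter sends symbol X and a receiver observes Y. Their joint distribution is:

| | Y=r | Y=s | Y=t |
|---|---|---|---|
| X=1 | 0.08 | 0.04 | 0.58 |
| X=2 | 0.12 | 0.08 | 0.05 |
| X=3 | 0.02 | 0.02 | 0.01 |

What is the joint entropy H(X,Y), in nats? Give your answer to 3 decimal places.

1.456 nats

H(X,Y) = −Σ p(x,y)·ln p(x,y) over all 9 cells.
  cell (1,r): −0.08·ln0.08 = 0.2021
  cell (1,s): −0.04·ln0.04 = 0.1288
  cell (1,t): −0.58·ln0.58 = 0.3159
  cell (2,r): −0.12·ln0.12 = 0.2544
  cell (2,s): −0.08·ln0.08 = 0.2021
  cell (2,t): −0.05·ln0.05 = 0.1498
  cell (3,r): −0.02·ln0.02 = 0.0782
  cell (3,s): −0.02·ln0.02 = 0.0782
  cell (3,t): −0.01·ln0.01 = 0.0461
Sum = 1.456 nats.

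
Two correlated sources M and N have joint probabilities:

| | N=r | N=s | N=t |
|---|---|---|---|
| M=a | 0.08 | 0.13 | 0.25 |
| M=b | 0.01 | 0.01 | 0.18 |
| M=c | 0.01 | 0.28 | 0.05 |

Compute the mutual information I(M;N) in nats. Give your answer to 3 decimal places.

Marginals: p(M) = (0.4600, 0.2000, 0.3400), p(N) = (0.1000, 0.4200, 0.4800).
I(M;N) = Σ p(x,y)·ln[p(x,y)/(p(x)p(y))].
  (a,r): 0.08·ln(1.7391) = 0.0443
  (a,s): 0.13·ln(0.6729) = -0.0515
  (a,t): 0.25·ln(1.1322) = 0.0311
  (b,r): 0.01·ln(0.5000) = -0.0069
  (b,s): 0.01·ln(0.1190) = -0.0213
  (b,t): 0.18·ln(1.8750) = 0.1131
  (c,r): 0.01·ln(0.2941) = -0.0122
  (c,s): 0.28·ln(1.9608) = 0.1885
  (c,t): 0.05·ln(0.3064) = -0.0591
Sum = 0.226 nats.

0.226 nats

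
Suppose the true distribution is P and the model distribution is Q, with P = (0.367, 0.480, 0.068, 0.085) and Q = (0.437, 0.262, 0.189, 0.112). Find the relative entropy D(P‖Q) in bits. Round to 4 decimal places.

0.1927 bits

D(P‖Q) = Σ p·log₂(p/q).
  0.367·log₂(0.367/0.437) = -0.09243
  0.480·log₂(0.480/0.262) = 0.41926
  0.068·log₂(0.068/0.189) = -0.10029
  0.085·log₂(0.085/0.112) = -0.03383
D(P‖Q) = 0.1927 bits.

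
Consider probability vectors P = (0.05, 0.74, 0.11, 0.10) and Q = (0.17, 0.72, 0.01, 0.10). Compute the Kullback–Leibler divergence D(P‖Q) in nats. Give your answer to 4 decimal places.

0.2229 nats

D(P‖Q) = Σ p·ln(p/q).
  0.05·ln(0.05/0.17) = -0.06119
  0.74·ln(0.74/0.72) = 0.02028
  0.11·ln(0.11/0.01) = 0.26377
  0.10·ln(0.10/0.10) = 0.00000
D(P‖Q) = 0.2229 nats.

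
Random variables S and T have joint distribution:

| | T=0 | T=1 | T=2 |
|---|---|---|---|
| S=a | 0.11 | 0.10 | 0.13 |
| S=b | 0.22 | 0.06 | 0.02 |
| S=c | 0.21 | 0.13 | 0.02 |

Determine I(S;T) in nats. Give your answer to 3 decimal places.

Marginals: p(S) = (0.3400, 0.3000, 0.3600), p(T) = (0.5400, 0.2900, 0.1700).
I(S;T) = H(S) + H(T) − H(S,T).
H(S) = 1.0958, H(T) = 0.9930, H(S,T) = 1.9896.
I(S;T) = 1.0958 + 0.9930 − 1.9896 = 0.099 nats.

0.099 nats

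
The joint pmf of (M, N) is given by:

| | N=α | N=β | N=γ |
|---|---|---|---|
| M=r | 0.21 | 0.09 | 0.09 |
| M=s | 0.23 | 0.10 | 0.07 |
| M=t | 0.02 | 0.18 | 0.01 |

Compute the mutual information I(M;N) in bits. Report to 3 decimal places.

0.201 bits

Marginals: p(M) = (0.3900, 0.4000, 0.2100), p(N) = (0.4600, 0.3700, 0.1700).
I(M;N) = Σ p(x,y)·log₂[p(x,y)/(p(x)p(y))].
  (r,α): 0.21·log₂(1.1706) = 0.0477
  (r,β): 0.09·log₂(0.6237) = -0.0613
  (r,γ): 0.09·log₂(1.3575) = 0.0397
  (s,α): 0.23·log₂(1.2500) = 0.0740
  (s,β): 0.10·log₂(0.6757) = -0.0566
  (s,γ): 0.07·log₂(1.0294) = 0.0029
  (t,α): 0.02·log₂(0.2070) = -0.0454
  (t,β): 0.18·log₂(2.3166) = 0.2182
  (t,γ): 0.01·log₂(0.2801) = -0.0184
Sum = 0.201 bits.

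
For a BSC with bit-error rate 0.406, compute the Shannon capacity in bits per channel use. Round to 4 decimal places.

Binary symmetric channel: C = 1 − h₂(ε) where h₂ is the binary entropy function.
h₂(0.406) = −0.406·log₂0.406 − 0.594·log₂0.594 = 0.9744.
C = 1 − 0.9744 = 0.0256 bits per channel use.

0.0256 bits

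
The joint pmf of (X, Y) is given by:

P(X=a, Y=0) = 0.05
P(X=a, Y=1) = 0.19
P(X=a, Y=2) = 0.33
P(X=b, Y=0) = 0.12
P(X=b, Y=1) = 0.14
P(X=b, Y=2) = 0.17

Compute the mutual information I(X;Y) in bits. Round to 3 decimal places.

Marginals: p(X) = (0.5700, 0.4300), p(Y) = (0.1700, 0.3300, 0.5000).
I(X;Y) = H(X) + H(Y) − H(X,Y).
H(X) = 0.9858, H(Y) = 1.4624, H(X,Y) = 2.3979.
I(X;Y) = 0.9858 + 1.4624 − 2.3979 = 0.050 bits.

0.050 bits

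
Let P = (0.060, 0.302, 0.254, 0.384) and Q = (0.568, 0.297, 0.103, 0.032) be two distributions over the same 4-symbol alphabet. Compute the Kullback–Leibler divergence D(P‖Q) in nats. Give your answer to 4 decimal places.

D(P‖Q) = Σ p·ln(p/q).
  0.060·ln(0.060/0.568) = -0.13487
  0.302·ln(0.302/0.297) = 0.00504
  0.254·ln(0.254/0.103) = 0.22926
  0.384·ln(0.384/0.032) = 0.95420
D(P‖Q) = 1.0536 nats.

1.0536 nats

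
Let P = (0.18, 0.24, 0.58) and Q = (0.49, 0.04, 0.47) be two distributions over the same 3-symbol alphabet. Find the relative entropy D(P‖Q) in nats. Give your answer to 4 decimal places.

0.3717 nats

D(P‖Q) = Σ p·ln(p/q).
  0.18·ln(0.18/0.49) = -0.18026
  0.24·ln(0.24/0.04) = 0.43002
  0.58·ln(0.58/0.47) = 0.12197
D(P‖Q) = 0.3717 nats.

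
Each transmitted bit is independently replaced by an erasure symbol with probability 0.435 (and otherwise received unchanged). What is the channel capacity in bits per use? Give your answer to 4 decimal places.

0.5650 bits

Binary erasure channel: capacity C = 1 − ε.
C = 1 − 0.435 = 0.5650 bits per channel use.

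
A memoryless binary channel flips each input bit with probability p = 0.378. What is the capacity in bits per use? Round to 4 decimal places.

Binary symmetric channel: C = 1 − h₂(ε) where h₂ is the binary entropy function.
h₂(0.378) = −0.378·log₂0.378 − 0.622·log₂0.622 = 0.9566.
C = 1 − 0.9566 = 0.0434 bits per channel use.

0.0434 bits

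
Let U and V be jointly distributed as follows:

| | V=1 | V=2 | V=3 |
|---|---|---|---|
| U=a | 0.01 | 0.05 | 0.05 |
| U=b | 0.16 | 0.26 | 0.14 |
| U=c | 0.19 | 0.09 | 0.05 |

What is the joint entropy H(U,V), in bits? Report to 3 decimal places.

H(U,V) = −Σ p(x,y)·log₂ p(x,y) over all 9 cells.
  cell (a,1): −0.01·log₂0.01 = 0.0664
  cell (a,2): −0.05·log₂0.05 = 0.2161
  cell (a,3): −0.05·log₂0.05 = 0.2161
  cell (b,1): −0.16·log₂0.16 = 0.4230
  cell (b,2): −0.26·log₂0.26 = 0.5053
  cell (b,3): −0.14·log₂0.14 = 0.3971
  cell (c,1): −0.19·log₂0.19 = 0.4552
  cell (c,2): −0.09·log₂0.09 = 0.3127
  cell (c,3): −0.05·log₂0.05 = 0.2161
Sum = 2.808 bits.

2.808 bits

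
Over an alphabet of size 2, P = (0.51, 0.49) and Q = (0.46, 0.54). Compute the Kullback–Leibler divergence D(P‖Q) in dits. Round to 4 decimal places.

D(P‖Q) = Σ p·log₁₀(p/q).
  0.51·log₁₀(0.51/0.46) = 0.02285
  0.49·log₁₀(0.49/0.54) = -0.02068
D(P‖Q) = 0.0022 dits.

0.0022 dits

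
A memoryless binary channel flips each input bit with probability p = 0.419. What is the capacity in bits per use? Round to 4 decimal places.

0.0190 bits

Binary symmetric channel: C = 1 − h₂(ε) where h₂ is the binary entropy function.
h₂(0.419) = −0.419·log₂0.419 − 0.581·log₂0.581 = 0.9810.
C = 1 − 0.9810 = 0.0190 bits per channel use.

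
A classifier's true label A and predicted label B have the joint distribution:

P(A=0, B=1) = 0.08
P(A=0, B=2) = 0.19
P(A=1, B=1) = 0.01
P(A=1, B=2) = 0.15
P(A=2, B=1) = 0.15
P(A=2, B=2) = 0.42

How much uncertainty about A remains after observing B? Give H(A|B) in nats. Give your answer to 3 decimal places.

0.946 nats

Marginals: p(A) = (0.2700, 0.1600, 0.5700), p(B) = (0.2400, 0.7600).
H(A|B) = Σ p(B) · H(A|B=·).
  B=1: p=0.2400, H(A|B=1) = 0.7924
  B=2: p=0.7600, H(A|B=2) = 0.9946
Weighted sum = 0.946 nats.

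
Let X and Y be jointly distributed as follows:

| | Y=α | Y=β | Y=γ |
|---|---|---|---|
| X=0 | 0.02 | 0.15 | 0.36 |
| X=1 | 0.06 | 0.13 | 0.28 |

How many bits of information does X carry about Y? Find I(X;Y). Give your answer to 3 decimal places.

0.021 bits

Marginals: p(X) = (0.5300, 0.4700), p(Y) = (0.0800, 0.2800, 0.6400).
I(X;Y) = Σ p(x,y)·log₂[p(x,y)/(p(x)p(y))].
  (0,α): 0.02·log₂(0.4717) = -0.0217
  (0,β): 0.15·log₂(1.0108) = 0.0023
  (0,γ): 0.36·log₂(1.0613) = 0.0309
  (1,α): 0.06·log₂(1.5957) = 0.0405
  (1,β): 0.13·log₂(0.9878) = -0.0023
  (1,γ): 0.28·log₂(0.9309) = -0.0289
Sum = 0.021 bits.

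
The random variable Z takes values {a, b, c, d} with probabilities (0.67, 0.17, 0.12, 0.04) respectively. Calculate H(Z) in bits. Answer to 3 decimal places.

1.375 bits

H(Z) = −Σ p·log₂ p.
  −(0.67)·log₂(0.67) = 0.3871
  −(0.17)·log₂(0.17) = 0.4346
  −(0.12)·log₂(0.12) = 0.3671
  −(0.04)·log₂(0.04) = 0.1858
Sum: 0.3871 + 0.4346 + 0.3671 + 0.1858 = 1.375 bits.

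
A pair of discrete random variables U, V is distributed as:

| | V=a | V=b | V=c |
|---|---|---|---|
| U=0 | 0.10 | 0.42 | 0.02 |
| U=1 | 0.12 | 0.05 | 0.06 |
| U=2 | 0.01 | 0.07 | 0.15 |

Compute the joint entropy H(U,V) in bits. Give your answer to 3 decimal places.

H(U,V) = −Σ p(x,y)·log₂ p(x,y) over all 9 cells.
  cell (0,a): −0.10·log₂0.10 = 0.3322
  cell (0,b): −0.42·log₂0.42 = 0.5256
  cell (0,c): −0.02·log₂0.02 = 0.1129
  cell (1,a): −0.12·log₂0.12 = 0.3671
  cell (1,b): −0.05·log₂0.05 = 0.2161
  cell (1,c): −0.06·log₂0.06 = 0.2435
  cell (2,a): −0.01·log₂0.01 = 0.0664
  cell (2,b): −0.07·log₂0.07 = 0.2686
  cell (2,c): −0.15·log₂0.15 = 0.4105
Sum = 2.543 bits.

2.543 bits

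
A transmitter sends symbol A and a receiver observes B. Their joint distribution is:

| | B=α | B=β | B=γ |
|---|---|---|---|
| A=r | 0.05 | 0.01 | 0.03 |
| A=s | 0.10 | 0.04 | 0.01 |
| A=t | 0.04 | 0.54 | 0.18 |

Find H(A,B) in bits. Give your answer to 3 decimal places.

H(A,B) = −Σ p(x,y)·log₂ p(x,y) over all 9 cells.
  cell (r,α): −0.05·log₂0.05 = 0.2161
  cell (r,β): −0.01·log₂0.01 = 0.0664
  cell (r,γ): −0.03·log₂0.03 = 0.1518
  cell (s,α): −0.10·log₂0.10 = 0.3322
  cell (s,β): −0.04·log₂0.04 = 0.1858
  cell (s,γ): −0.01·log₂0.01 = 0.0664
  cell (t,α): −0.04·log₂0.04 = 0.1858
  cell (t,β): −0.54·log₂0.54 = 0.4800
  cell (t,γ): −0.18·log₂0.18 = 0.4453
Sum = 2.130 bits.

2.130 bits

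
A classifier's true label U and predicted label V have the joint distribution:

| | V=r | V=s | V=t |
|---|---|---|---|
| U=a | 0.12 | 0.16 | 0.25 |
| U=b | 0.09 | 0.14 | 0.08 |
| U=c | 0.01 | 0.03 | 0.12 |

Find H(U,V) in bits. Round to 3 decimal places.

H(U,V) = −Σ p(x,y)·log₂ p(x,y) over all 9 cells.
  cell (a,r): −0.12·log₂0.12 = 0.3671
  cell (a,s): −0.16·log₂0.16 = 0.4230
  cell (a,t): −0.25·log₂0.25 = 0.5000
  cell (b,r): −0.09·log₂0.09 = 0.3127
  cell (b,s): −0.14·log₂0.14 = 0.3971
  cell (b,t): −0.08·log₂0.08 = 0.2915
  cell (c,r): −0.01·log₂0.01 = 0.0664
  cell (c,s): −0.03·log₂0.03 = 0.1518
  cell (c,t): −0.12·log₂0.12 = 0.3671
Sum = 2.877 bits.

2.877 bits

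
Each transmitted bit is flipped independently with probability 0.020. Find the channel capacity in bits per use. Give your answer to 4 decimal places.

0.8586 bits

Binary symmetric channel: C = 1 − h₂(ε) where h₂ is the binary entropy function.
h₂(0.020) = −0.020·log₂0.020 − 0.980·log₂0.980 = 0.1414.
C = 1 − 0.1414 = 0.8586 bits per channel use.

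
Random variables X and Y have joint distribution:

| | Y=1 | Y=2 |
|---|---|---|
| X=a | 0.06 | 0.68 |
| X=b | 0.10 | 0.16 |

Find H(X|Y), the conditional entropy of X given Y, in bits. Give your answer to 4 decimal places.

0.7428 bits

Marginals: p(X) = (0.7400, 0.2600), p(Y) = (0.1600, 0.8400).
H(X|Y) = Σ p(Y) · H(X|Y=·).
  Y=1: p=0.1600, H(X|Y=1) = 0.9544
  Y=2: p=0.8400, H(X|Y=2) = 0.7025
Weighted sum = 0.7428 bits.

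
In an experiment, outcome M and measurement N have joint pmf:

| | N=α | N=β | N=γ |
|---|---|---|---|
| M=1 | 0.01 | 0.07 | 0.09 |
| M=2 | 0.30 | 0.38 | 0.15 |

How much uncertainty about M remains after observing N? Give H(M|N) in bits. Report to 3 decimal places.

Chain rule: H(M|N) = H(M,N) − H(N).
Marginals: p(M) = (0.1700, 0.8300), p(N) = (0.3100, 0.4500, 0.2400).
H(M,N) = 2.1097 bits; H(N) = 1.5363 bits.
H(M|N) = 2.1097 − 1.5363 = 0.573 bits.

0.573 bits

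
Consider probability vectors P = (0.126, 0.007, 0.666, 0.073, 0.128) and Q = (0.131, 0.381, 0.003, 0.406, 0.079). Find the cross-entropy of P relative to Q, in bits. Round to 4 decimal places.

6.5245 bits

H(P,Q) = −Σ p·log₂ q.
  −0.126·log₂(0.131) = 0.36948
  −0.007·log₂(0.381) = 0.00974
  −0.666·log₂(0.003) = 5.58163
  −0.073·log₂(0.406) = 0.09493
  −0.128·log₂(0.079) = 0.46874
H(P,Q) = 6.5245 bits.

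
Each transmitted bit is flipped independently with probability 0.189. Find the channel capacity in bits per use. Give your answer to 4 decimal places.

Binary symmetric channel: C = 1 − h₂(ε) where h₂ is the binary entropy function.
h₂(0.189) = −0.189·log₂0.189 − 0.811·log₂0.811 = 0.6994.
C = 1 − 0.6994 = 0.3006 bits per channel use.

0.3006 bits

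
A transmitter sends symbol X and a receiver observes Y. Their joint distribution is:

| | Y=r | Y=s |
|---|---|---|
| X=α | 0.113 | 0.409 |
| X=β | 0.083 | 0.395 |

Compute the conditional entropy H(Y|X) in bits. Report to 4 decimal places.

0.7118 bits

Marginals: p(X) = (0.5220, 0.4780), p(Y) = (0.1960, 0.8040).
H(Y|X) = Σ p(X) · H(Y|X=·).
  X=α: p=0.5220, H(Y|X=α) = 0.7537
  X=β: p=0.4780, H(Y|X=β) = 0.6660
Weighted sum = 0.7118 bits.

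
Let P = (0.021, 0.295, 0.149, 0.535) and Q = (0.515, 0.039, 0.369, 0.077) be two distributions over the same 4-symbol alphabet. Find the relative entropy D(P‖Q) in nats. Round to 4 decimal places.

1.4317 nats

D(P‖Q) = Σ p·ln(p/q).
  0.021·ln(0.021/0.515) = -0.06719
  0.295·ln(0.295/0.039) = 0.59691
  0.149·ln(0.149/0.369) = -0.13512
  0.535·ln(0.535/0.077) = 1.03708
D(P‖Q) = 1.4317 nats.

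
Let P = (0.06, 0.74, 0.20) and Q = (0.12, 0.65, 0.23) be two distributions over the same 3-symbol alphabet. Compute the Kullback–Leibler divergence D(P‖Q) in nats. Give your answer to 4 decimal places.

D(P‖Q) = Σ p·ln(p/q).
  0.06·ln(0.06/0.12) = -0.04159
  0.74·ln(0.74/0.65) = 0.09596
  0.20·ln(0.20/0.23) = -0.02795
D(P‖Q) = 0.0264 nats.

0.0264 nats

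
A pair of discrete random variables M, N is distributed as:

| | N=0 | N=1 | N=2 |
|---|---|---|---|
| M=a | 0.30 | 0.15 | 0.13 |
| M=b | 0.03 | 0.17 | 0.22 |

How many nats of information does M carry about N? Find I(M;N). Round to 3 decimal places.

Marginals: p(M) = (0.5800, 0.4200), p(N) = (0.3300, 0.3200, 0.3500).
I(M;N) = H(M) + H(N) − H(M,N).
H(M) = 0.6803, H(N) = 1.0979, H(M,N) = 1.6505.
I(M;N) = 0.6803 + 1.0979 − 1.6505 = 0.128 nats.

0.128 nats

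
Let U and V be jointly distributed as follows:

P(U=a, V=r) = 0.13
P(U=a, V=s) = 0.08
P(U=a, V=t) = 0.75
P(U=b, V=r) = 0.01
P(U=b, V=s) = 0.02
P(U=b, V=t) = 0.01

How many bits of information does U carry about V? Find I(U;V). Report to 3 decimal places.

Marginals: p(U) = (0.9600, 0.0400), p(V) = (0.1400, 0.1000, 0.7600).
I(U;V) = Σ p(x,y)·log₂[p(x,y)/(p(x)p(y))].
  (a,r): 0.13·log₂(0.9673) = -0.0062
  (a,s): 0.08·log₂(0.8333) = -0.0210
  (a,t): 0.75·log₂(1.0280) = 0.0298
  (b,r): 0.01·log₂(1.7857) = 0.0084
  (b,s): 0.02·log₂(5.0000) = 0.0464
  (b,t): 0.01·log₂(0.3289) = -0.0160
Sum = 0.041 bits.

0.041 bits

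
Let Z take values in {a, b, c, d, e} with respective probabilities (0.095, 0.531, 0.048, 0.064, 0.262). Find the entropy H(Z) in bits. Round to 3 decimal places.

H(Z) = −Σ p·log₂ p.
  −(0.095)·log₂(0.095) = 0.3226
  −(0.531)·log₂(0.531) = 0.4849
  −(0.048)·log₂(0.048) = 0.2103
  −(0.064)·log₂(0.064) = 0.2538
  −(0.262)·log₂(0.262) = 0.5063
Sum: 0.3226 + 0.4849 + 0.2103 + 0.2538 + 0.5063 = 1.778 bits.

1.778 bits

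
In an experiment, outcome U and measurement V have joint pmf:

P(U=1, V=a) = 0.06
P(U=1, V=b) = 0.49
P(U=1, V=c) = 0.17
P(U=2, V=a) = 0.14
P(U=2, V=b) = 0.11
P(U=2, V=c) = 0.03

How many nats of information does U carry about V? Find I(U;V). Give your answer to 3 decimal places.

Marginals: p(U) = (0.7200, 0.2800), p(V) = (0.2000, 0.6000, 0.2000).
I(U;V) = H(U) + H(V) − H(U,V).
H(U) = 0.5930, H(V) = 0.9503, H(U,V) = 1.4428.
I(U;V) = 0.5930 + 0.9503 − 1.4428 = 0.100 nats.

0.100 nats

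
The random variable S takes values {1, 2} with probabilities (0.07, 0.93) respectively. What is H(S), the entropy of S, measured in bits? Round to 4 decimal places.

H(S) = −Σ p·log₂ p.
  −(0.07)·log₂(0.07) = 0.26856
  −(0.93)·log₂(0.93) = 0.09737
Sum: 0.26856 + 0.09737 = 0.3659 bits.

0.3659 bits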